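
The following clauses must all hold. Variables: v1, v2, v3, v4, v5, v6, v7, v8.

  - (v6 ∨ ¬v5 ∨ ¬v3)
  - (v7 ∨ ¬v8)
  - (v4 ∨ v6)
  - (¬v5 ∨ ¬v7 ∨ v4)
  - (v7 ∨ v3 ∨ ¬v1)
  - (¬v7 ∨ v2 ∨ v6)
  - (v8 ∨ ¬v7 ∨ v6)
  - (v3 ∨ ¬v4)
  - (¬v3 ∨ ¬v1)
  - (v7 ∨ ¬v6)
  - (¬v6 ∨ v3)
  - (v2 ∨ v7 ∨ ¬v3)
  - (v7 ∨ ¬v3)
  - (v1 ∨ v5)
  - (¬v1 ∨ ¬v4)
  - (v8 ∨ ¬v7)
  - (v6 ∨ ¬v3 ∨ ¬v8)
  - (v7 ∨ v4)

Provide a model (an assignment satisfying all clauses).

v1 = False, v2 = True, v3 = True, v4 = True, v5 = True, v6 = True, v7 = True, v8 = True

Check each clause:
  1. (v6 ∨ ¬v5 ∨ ¬v3) — v6 is true.
  2. (¬v8 ∨ v7) — v7 is true.
  3. (v4 ∨ v6) — v4 is true.
  4. (¬v7 ∨ v4 ∨ ¬v5) — v4 is true.
  5. (v3 ∨ v7 ∨ ¬v1) — v3 is true.
  6. (¬v7 ∨ v6 ∨ v2) — v2 is true.
  7. (¬v7 ∨ v8 ∨ v6) — v8 is true.
  8. (¬v4 ∨ v3) — v3 is true.
  9. (¬v1 ∨ ¬v3) — ¬v1 is true.
  10. (v7 ∨ ¬v6) — v7 is true.
  11. (¬v6 ∨ v3) — v3 is true.
  12. (v2 ∨ v7 ∨ ¬v3) — v2 is true.
  13. (¬v3 ∨ v7) — v7 is true.
  14. (v1 ∨ v5) — v5 is true.
  15. (¬v4 ∨ ¬v1) — ¬v1 is true.
  16. (¬v7 ∨ v8) — v8 is true.
  17. (¬v8 ∨ ¬v3 ∨ v6) — v6 is true.
  18. (v4 ∨ v7) — v4 is true.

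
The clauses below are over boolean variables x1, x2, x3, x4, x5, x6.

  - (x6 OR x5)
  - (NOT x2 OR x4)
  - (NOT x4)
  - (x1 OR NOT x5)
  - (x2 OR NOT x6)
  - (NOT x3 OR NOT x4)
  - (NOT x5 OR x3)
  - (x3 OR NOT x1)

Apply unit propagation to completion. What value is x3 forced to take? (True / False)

True

(NOT x4) is a unit clause: x4 = False.
(NOT x2 OR x4): since x4 = False, the clause reduces to (NOT x2). x2 = False.
From (x2 OR NOT x6) and x2 = False: x6 = False.
(x5 OR x6) with x6 = False leaves only x5, so x5 = True.
(x1 OR NOT x5): since x5 = True, the clause reduces to (x1). x1 = True.
(x3 OR NOT x5) with x5 = True leaves only x3, so x3 = True.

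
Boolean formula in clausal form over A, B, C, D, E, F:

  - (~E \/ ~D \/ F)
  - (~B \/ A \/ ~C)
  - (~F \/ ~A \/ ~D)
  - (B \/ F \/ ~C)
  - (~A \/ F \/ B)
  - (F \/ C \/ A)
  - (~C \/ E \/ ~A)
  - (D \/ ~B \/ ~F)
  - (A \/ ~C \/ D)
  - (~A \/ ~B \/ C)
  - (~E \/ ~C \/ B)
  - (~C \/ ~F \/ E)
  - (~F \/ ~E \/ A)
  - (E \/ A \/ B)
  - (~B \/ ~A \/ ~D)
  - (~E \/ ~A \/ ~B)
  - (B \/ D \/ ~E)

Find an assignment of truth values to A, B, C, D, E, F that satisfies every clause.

A = 0  B = 1  C = 0  D = 1  E = 0  F = 1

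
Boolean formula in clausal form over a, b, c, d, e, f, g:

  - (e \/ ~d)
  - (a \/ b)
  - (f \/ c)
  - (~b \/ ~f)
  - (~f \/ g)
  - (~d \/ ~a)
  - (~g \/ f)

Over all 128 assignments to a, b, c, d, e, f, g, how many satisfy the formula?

Case analysis on f and a:
  f=1, a=1: remaining (b,c,d,e,g) ∈ {(0,0,0,0,1); (0,0,0,1,1); (0,1,0,0,1); (0,1,0,1,1)} — 4.
  f=1, a=0: a clause becomes empty — 0.
  f=0, a=1: remaining (b,c,d,e,g) ∈ {(0,1,0,0,0); (0,1,0,1,0); (1,1,0,0,0); (1,1,0,1,0)} — 4.
  f=0, a=0: remaining (b,c,d,e,g) ∈ {(1,1,0,0,0); (1,1,0,1,0); (1,1,1,1,0)} — 3.
Total: 4 + 0 + 4 + 3 = 11.

11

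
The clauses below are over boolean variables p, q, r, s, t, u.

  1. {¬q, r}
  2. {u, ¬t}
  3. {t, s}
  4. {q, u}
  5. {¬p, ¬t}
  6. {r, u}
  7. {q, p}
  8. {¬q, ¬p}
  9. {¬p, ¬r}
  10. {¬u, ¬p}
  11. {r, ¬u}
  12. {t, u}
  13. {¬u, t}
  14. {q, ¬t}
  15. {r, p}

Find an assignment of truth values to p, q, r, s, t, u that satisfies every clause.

Pure literal: s appears only positively; assign s = True.
Try p = False.
  then q is forced to True.
  then r is forced to True.
The remaining clauses are satisfied by t = True, u = True.

p=False  q=True  r=True  s=True  t=True  u=True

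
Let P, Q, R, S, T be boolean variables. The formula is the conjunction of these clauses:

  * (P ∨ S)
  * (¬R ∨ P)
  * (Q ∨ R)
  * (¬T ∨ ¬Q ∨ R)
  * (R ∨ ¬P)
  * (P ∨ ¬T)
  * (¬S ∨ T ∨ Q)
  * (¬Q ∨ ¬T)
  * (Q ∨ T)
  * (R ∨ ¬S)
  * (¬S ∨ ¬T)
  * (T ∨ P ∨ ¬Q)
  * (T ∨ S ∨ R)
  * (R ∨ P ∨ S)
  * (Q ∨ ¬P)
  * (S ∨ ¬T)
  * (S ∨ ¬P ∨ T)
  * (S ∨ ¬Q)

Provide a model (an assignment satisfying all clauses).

P = True, Q = True, R = True, S = True, T = False

Check each clause:
  1. (P ∨ S) — P is true.
  2. (P ∨ ¬R) — P is true.
  3. (Q ∨ R) — Q is true.
  4. (¬Q ∨ R ∨ ¬T) — R is true.
  5. (¬P ∨ R) — R is true.
  6. (P ∨ ¬T) — P is true.
  7. (¬S ∨ T ∨ Q) — Q is true.
  8. (¬Q ∨ ¬T) — ¬T is true.
  9. (Q ∨ T) — Q is true.
  10. (R ∨ ¬S) — R is true.
  11. (¬T ∨ ¬S) — ¬T is true.
  12. (P ∨ ¬Q ∨ T) — P is true.
  13. (R ∨ S ∨ T) — R is true.
  14. (P ∨ S ∨ R) — P is true.
  15. (Q ∨ ¬P) — Q is true.
  16. (S ∨ ¬T) — ¬T is true.
  17. (S ∨ ¬P ∨ T) — S is true.
  18. (S ∨ ¬Q) — S is true.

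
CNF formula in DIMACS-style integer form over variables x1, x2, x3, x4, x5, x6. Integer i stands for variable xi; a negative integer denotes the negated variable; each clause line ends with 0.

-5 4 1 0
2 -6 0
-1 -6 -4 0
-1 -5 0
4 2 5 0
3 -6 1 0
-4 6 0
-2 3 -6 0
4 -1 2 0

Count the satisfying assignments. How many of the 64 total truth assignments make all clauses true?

8

The models are:
  x1=0 x2=1 x3=0 x4=0 x5=0 x6=0
  x1=0 x2=1 x3=1 x4=0 x5=0 x6=0
  x1=0 x2=1 x3=1 x4=0 x5=0 x6=1
  x1=0 x2=1 x3=1 x4=1 x5=0 x6=1
  x1=0 x2=1 x3=1 x4=1 x5=1 x6=1
  x1=1 x2=1 x3=0 x4=0 x5=0 x6=0
  x1=1 x2=1 x3=1 x4=0 x5=0 x6=0
  x1=1 x2=1 x3=1 x4=0 x5=0 x6=1
Count: 8.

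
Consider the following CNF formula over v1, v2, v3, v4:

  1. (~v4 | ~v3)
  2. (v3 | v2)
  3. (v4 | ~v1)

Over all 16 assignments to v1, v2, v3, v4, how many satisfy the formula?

The models are:
  v1=0 v2=0 v3=1 v4=0
  v1=0 v2=1 v3=0 v4=0
  v1=0 v2=1 v3=0 v4=1
  v1=0 v2=1 v3=1 v4=0
  v1=1 v2=1 v3=0 v4=1
That's 5 in total.

5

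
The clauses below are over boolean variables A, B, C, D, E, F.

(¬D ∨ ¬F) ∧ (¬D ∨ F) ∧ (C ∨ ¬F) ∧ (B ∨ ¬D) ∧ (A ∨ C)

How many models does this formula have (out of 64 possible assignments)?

Split on D, then F.
  D=T, F=T: a clause becomes empty — 0.
  D=T, F=F: a clause becomes empty — 0.
  D=F, F=T: forces C=T; A, B, E free → 2^3 = 8.
  D=F, F=F: B, E free; 3 ways for (A,C) × 2^2 = 12.
Total: 0 + 0 + 8 + 12 = 20.

20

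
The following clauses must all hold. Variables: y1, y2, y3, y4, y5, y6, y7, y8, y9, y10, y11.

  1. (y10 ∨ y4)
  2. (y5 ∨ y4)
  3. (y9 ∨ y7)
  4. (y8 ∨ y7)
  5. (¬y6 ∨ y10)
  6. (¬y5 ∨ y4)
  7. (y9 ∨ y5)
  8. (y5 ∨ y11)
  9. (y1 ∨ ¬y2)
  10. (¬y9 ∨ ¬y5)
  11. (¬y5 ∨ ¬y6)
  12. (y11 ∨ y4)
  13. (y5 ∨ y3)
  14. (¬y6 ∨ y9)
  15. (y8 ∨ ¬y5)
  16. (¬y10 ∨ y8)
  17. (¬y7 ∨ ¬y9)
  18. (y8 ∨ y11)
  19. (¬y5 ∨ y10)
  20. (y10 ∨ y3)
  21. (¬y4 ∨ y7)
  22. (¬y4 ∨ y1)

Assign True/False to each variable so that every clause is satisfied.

y1=True, y2=False, y3=True, y4=True, y5=True, y6=False, y7=True, y8=True, y9=False, y10=True, y11=False

Check each clause:
  1. (y4 ∨ y10) — y10 is true.
  2. (y5 ∨ y4) — y4 is true.
  3. (y7 ∨ y9) — y7 is true.
  4. (y8 ∨ y7) — y8 is true.
  5. (¬y6 ∨ y10) — ¬y6 is true.
  6. (¬y5 ∨ y4) — y4 is true.
  7. (y5 ∨ y9) — y5 is true.
  8. (y5 ∨ y11) — y5 is true.
  9. (y1 ∨ ¬y2) — y1 is true.
  10. (¬y5 ∨ ¬y9) — ¬y9 is true.
  11. (¬y6 ∨ ¬y5) — ¬y6 is true.
  12. (y11 ∨ y4) — y4 is true.
  13. (y3 ∨ y5) — y3 is true.
  14. (¬y6 ∨ y9) — ¬y6 is true.
  15. (¬y5 ∨ y8) — y8 is true.
  16. (¬y10 ∨ y8) — y8 is true.
  17. (¬y7 ∨ ¬y9) — ¬y9 is true.
  18. (y8 ∨ y11) — y8 is true.
  19. (y10 ∨ ¬y5) — y10 is true.
  20. (y10 ∨ y3) — y10 is true.
  21. (y7 ∨ ¬y4) — y7 is true.
  22. (¬y4 ∨ y1) — y1 is true.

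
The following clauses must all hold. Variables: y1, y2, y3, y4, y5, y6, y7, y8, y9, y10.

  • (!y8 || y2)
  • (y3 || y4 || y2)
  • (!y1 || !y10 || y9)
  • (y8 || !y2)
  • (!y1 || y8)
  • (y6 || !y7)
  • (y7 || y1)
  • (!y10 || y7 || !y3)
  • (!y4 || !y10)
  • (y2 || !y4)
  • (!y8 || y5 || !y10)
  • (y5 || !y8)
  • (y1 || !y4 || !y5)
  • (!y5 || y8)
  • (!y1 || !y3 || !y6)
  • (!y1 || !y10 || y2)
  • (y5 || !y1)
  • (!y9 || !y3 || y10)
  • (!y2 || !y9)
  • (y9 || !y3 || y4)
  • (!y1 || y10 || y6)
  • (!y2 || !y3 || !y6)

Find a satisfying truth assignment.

y1=F, y2=F, y3=T, y4=F, y5=F, y6=T, y7=T, y8=F, y9=T, y10=T

Set y1 = False and propagate.
  then y7 is forced to True.
  then y6 is forced to True.
Try y2 = False.
  then y8 is forced to False.
  then y4 is forced to False.
  then y3 is forced to True.
  then y5 is forced to False.
  then y9 is forced to True.
  then y10 is forced to True.
Check each clause:
  1. (!y8 || y2) — !y8 is true.
  2. (y2 || y4 || y3) — y3 is true.
  3. (y9 || !y1 || !y10) — y9 is true.
  4. (y8 || !y2) — !y2 is true.
  5. (y8 || !y1) — !y1 is true.
  6. (!y7 || y6) — y6 is true.
  7. (y1 || y7) — y7 is true.
  8. (y7 || !y10 || !y3) — y7 is true.
  9. (!y10 || !y4) — !y4 is true.
  10. (y2 || !y4) — !y4 is true.
  11. (!y10 || y5 || !y8) — !y8 is true.
  12. (y5 || !y8) — !y8 is true.
  13. (!y4 || !y5 || y1) — !y5 is true.
  14. (!y5 || y8) — !y5 is true.
  15. (!y3 || !y6 || !y1) — !y1 is true.
  16. (!y1 || !y10 || y2) — !y1 is true.
  17. (!y1 || y5) — !y1 is true.
  18. (!y3 || !y9 || y10) — y10 is true.
  19. (!y9 || !y2) — !y2 is true.
  20. (!y3 || y4 || y9) — y9 is true.
  21. (y6 || !y1 || y10) — y10 is true.
  22. (!y2 || !y3 || !y6) — !y2 is true.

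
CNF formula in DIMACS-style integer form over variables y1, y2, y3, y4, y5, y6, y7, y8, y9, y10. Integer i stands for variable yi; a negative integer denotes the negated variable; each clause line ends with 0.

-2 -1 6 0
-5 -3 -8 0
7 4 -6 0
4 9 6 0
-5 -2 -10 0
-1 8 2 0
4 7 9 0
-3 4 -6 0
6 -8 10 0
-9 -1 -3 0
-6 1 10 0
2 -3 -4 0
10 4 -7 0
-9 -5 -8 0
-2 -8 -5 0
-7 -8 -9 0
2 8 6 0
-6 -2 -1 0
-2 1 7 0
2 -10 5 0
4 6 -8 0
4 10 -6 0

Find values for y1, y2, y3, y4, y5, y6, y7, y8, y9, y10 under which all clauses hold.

y1=F, y2=T, y3=T, y4=T, y5=F, y6=T, y7=T, y8=T, y9=F, y10=T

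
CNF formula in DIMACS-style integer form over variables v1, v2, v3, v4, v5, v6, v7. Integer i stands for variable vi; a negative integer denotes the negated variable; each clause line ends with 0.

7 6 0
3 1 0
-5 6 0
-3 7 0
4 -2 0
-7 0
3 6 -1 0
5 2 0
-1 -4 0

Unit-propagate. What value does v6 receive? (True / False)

True

(¬v7) is a unit clause: v7 = False.
(v6 ∨ v7): since v7 = False, the clause reduces to (v6). v6 = True.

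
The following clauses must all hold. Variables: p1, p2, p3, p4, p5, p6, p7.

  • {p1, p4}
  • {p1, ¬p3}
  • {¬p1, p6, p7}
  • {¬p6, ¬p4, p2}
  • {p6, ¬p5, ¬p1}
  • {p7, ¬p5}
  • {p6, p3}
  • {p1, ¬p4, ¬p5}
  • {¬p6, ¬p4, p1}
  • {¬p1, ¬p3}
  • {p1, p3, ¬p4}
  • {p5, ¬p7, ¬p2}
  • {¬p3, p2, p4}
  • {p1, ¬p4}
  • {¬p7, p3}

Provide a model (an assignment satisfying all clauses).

p1=T, p2=T, p3=F, p4=T, p5=F, p6=T, p7=F

Check each clause:
  1. {p4, p1} — p1 is true.
  2. {¬p3, p1} — p1 is true.
  3. {¬p1, p6, p7} — p6 is true.
  4. {¬p6, ¬p4, p2} — p2 is true.
  5. {¬p5, p6, ¬p1} — ¬p5 is true.
  6. {p7, ¬p5} — ¬p5 is true.
  7. {p6, p3} — p6 is true.
  8. {¬p4, ¬p5, p1} — p1 is true.
  9. {¬p4, p1, ¬p6} — p1 is true.
  10. {¬p1, ¬p3} — ¬p3 is true.
  11. {p1, p3, ¬p4} — p1 is true.
  12. {p5, ¬p7, ¬p2} — ¬p7 is true.
  13. {p2, p4, ¬p3} — p2 is true.
  14. {p1, ¬p4} — p1 is true.
  15. {p3, ¬p7} — ¬p7 is true.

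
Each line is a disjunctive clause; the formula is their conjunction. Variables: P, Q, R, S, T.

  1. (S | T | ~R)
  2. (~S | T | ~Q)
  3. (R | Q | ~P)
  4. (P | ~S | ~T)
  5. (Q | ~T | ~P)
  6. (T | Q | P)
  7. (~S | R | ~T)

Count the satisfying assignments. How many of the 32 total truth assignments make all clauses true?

10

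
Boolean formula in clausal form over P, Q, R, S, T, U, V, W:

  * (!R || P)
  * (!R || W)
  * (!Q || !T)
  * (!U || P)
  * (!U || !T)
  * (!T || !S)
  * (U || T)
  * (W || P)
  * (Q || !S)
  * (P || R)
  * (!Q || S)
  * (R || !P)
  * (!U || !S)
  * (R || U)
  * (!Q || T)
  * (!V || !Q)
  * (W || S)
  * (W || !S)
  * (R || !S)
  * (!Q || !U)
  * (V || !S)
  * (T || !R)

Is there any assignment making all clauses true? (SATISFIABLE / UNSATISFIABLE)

SATISFIABLE

W occurs only positively in the remaining clauses — set W = True.
Set P = True and propagate.
  then R is forced to True.
  then T is forced to True.
  then Q is forced to False.
  then U is forced to False.
  then S is forced to False.
V is now unconstrained; take V = False.
Every clause has at least one true literal under this assignment.
So P=T, Q=F, R=T, S=F, T=T, U=F, V=F, W=T is a satisfying assignment.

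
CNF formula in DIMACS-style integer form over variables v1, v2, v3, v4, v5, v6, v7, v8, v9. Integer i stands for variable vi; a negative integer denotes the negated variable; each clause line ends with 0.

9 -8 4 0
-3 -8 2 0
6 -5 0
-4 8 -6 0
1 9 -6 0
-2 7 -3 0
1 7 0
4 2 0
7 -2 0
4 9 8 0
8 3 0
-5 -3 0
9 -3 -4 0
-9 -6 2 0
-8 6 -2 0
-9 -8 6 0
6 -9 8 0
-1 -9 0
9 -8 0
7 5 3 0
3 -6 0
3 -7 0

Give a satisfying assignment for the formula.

Branch on v1: take v1 = False.
  then v7 is forced to True.
  then v3 is forced to True.
  then v5 is forced to False.
Set v2 = True and propagate.
Try v4 = False.
For the remaining variables, v6 = True, v8 = False, v9 = True works.

v1=F  v2=T  v3=T  v4=F  v5=F  v6=T  v7=T  v8=F  v9=T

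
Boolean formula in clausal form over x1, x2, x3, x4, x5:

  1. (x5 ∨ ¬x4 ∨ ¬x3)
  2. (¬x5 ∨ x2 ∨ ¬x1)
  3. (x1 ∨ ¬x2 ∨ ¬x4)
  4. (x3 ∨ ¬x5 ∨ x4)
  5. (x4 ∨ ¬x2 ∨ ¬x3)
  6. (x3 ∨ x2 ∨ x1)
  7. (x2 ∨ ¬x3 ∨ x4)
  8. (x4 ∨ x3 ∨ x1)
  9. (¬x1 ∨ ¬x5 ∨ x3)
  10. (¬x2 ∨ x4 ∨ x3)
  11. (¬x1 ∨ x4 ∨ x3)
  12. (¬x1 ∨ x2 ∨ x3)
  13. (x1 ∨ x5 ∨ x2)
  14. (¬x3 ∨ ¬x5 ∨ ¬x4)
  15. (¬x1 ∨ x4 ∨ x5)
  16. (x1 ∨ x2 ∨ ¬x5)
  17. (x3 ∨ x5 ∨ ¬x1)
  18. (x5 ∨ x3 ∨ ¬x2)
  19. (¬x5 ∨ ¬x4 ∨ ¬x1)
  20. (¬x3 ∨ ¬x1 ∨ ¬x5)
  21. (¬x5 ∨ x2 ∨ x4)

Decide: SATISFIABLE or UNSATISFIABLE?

UNSATISFIABLE

x3 = True:
  x5 = True:
    propagation gives x4=False, x2=False; an empty clause results — contradiction.
  x5 = False:
    propagation gives x4=False, x2=False; an empty clause results — contradiction.
x3 = False:
  x1 = True:
    propagation gives x5=False; an empty clause results — contradiction.
  x1 = False:
    propagation gives x2=True, x4=False; an empty clause results — contradiction.
Every branch closes, so no satisfying assignment exists.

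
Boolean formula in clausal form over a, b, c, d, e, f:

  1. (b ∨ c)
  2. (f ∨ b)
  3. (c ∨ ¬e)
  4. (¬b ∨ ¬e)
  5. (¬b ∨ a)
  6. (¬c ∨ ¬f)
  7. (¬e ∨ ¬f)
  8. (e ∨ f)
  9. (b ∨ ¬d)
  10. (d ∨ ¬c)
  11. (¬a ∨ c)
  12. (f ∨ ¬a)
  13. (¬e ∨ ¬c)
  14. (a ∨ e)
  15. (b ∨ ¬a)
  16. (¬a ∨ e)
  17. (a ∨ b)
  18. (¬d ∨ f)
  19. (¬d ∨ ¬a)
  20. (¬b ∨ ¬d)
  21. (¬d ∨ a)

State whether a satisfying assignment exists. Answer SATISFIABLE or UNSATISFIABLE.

UNSATISFIABLE

a = True:
  propagation gives c=True, f=False; an empty clause results — contradiction.
a = False:
  propagation gives b=False; an empty clause results — contradiction.
Every branch closes, so no satisfying assignment exists.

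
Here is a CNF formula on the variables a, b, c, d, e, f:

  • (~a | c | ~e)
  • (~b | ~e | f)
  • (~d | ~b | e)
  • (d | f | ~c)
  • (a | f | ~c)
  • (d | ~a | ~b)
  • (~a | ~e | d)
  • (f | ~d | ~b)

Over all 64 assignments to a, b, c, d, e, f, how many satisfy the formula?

29

Split on d, then a.
  d=1, a=1: 7 of the 16 assignments to (b,c,e,f) work.
  d=1, a=0: 8 of the 16 assignments to (b,c,e,f) work.
  d=0, a=1: remaining (b,c,e,f) ∈ {(0,0,0,0); (0,0,0,1); (0,1,0,1)} — 3.
  d=0, a=0: 11 of the 16 assignments to (b,c,e,f) work.
Total: 7 + 8 + 3 + 11 = 29.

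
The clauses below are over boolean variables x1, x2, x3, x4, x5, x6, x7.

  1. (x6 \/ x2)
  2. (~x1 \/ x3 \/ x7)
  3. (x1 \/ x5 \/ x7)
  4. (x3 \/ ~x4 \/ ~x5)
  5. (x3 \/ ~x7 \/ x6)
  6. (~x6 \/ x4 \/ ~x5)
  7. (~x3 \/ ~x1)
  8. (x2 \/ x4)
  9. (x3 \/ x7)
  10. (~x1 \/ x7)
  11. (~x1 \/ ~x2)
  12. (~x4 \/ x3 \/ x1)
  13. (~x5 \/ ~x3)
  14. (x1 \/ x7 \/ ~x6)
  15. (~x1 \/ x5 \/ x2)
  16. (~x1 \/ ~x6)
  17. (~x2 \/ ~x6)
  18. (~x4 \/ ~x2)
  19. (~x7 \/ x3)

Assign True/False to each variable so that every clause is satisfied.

x1=F, x2=F, x3=T, x4=T, x5=F, x6=T, x7=T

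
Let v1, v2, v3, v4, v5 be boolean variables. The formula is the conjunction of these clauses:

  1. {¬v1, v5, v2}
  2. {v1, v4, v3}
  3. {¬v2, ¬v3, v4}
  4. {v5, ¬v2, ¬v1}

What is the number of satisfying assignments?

17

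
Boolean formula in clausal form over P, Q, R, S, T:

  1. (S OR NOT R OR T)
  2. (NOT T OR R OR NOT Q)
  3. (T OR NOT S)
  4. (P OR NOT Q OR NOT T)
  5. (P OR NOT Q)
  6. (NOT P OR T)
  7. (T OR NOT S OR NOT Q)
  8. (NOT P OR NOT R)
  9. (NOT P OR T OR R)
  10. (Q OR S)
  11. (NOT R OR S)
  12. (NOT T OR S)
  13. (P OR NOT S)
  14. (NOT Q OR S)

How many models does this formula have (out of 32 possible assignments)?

1

Satisfying assignments:
  P=T Q=F R=F S=T T=T
Count: 1.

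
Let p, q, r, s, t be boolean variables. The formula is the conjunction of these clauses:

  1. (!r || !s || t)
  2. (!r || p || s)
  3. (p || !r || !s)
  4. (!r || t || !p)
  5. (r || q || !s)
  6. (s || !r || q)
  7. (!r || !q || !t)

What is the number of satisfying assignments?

Case analysis on r and s:
  r=T, s=T: remaining (p,q,t) ∈ {(T,F,T)} — 1.
  r=T, s=F: a clause becomes empty — 0.
  r=F, s=T: remaining (p,q,t) ∈ {(F,T,F); (F,T,T); (T,T,F); (T,T,T)} — 4.
  r=F, s=F: p, q, t free → 2^3 = 8.
Total: 1 + 0 + 4 + 8 = 13.

13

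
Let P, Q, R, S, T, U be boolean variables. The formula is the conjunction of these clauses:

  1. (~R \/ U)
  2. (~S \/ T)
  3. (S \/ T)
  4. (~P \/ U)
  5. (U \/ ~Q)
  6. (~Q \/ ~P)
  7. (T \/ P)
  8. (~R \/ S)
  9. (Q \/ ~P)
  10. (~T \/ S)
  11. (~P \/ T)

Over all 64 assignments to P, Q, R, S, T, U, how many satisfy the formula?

5

The models are:
  P=0 Q=0 R=0 S=1 T=1 U=0
  P=0 Q=0 R=0 S=1 T=1 U=1
  P=0 Q=0 R=1 S=1 T=1 U=1
  P=0 Q=1 R=0 S=1 T=1 U=1
  P=0 Q=1 R=1 S=1 T=1 U=1
That's 5 in total.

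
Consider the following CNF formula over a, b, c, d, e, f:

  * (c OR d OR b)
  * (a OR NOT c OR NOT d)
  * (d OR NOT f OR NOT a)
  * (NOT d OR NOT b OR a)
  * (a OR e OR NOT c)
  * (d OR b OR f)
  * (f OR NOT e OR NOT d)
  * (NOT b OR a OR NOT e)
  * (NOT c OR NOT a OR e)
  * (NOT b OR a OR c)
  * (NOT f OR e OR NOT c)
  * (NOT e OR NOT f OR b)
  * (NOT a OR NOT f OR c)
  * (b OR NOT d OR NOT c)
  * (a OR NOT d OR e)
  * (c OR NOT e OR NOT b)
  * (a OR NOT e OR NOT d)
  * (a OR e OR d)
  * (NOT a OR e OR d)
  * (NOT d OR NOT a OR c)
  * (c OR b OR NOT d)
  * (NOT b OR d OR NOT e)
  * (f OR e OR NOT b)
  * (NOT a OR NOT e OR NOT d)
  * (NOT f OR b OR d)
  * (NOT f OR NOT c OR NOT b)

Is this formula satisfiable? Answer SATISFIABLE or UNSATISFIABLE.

UNSATISFIABLE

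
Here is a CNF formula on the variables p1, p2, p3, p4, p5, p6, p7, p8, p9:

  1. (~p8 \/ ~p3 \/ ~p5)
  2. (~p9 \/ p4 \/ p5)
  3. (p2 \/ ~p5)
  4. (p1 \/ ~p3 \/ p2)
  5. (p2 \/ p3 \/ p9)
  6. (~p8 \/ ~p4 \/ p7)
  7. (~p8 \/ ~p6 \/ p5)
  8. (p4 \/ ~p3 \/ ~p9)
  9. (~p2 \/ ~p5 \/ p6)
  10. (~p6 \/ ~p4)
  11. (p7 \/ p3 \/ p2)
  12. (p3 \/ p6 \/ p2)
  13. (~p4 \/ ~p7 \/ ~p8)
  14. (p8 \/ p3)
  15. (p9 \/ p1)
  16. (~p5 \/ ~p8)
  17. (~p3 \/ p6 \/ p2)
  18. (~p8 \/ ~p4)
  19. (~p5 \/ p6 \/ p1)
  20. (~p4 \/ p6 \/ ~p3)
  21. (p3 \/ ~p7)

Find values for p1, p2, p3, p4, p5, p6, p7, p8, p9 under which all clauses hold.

p1=T, p2=T, p3=T, p4=F, p5=F, p6=F, p7=T, p8=F, p9=F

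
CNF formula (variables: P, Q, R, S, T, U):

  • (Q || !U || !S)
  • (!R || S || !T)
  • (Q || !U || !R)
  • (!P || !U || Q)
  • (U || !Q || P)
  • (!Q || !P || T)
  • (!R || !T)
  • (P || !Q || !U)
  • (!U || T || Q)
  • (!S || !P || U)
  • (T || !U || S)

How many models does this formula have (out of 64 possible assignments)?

Split on U, then Q.
  U=1, Q=1: remaining (P,R,S,T) ∈ {(1,0,0,1); (1,0,1,1)} — 2.
  U=1, Q=0: remaining (P,R,S,T) ∈ {(0,0,0,1)} — 1.
  U=0, Q=1: remaining (P,R,S,T) ∈ {(1,0,0,1)} — 1.
  U=0, Q=0: 9 of the 16 assignments to (P,R,S,T) work.
Total: 2 + 1 + 1 + 9 = 13.

13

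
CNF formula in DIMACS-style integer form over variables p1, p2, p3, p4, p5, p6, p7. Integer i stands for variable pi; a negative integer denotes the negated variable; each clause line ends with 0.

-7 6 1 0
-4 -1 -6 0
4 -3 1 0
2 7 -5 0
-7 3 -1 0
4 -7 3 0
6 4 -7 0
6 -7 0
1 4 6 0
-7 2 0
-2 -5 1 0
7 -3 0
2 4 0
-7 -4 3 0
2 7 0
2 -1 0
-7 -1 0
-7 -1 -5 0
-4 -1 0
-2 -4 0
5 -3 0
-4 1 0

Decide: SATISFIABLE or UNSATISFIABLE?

Branch on p1: take p1 = True.
  then p2 is forced to True.
  then p7 is forced to False.
  then p3 is forced to False.
  then p4 is forced to False.
p5, p6 are now unconstrained; take p5 = True, p6 = True.
So p1=T, p2=T, p3=F, p4=F, p5=T, p6=T, p7=F is a satisfying assignment.

SATISFIABLE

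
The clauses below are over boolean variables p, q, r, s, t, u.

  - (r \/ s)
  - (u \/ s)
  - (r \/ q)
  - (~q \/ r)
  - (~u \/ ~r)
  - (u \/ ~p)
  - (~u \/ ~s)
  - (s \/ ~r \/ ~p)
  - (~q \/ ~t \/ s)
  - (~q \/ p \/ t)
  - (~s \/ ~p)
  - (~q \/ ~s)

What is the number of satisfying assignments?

2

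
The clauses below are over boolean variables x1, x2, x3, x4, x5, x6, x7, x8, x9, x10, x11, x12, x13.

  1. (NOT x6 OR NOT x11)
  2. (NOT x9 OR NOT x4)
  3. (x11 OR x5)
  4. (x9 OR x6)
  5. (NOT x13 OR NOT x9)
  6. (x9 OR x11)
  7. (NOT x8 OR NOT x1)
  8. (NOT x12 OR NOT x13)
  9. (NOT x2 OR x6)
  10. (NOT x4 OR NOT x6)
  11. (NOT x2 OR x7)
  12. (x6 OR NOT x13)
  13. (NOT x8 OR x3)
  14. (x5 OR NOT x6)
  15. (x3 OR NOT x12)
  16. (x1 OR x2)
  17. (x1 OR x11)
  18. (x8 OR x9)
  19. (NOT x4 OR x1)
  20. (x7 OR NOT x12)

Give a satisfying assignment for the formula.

x1=T, x2=F, x3=F, x4=F, x5=T, x6=F, x7=F, x8=F, x9=T, x10=T, x11=F, x12=F, x13=F

x4 occurs only negated in the remaining clauses — set x4 = False.
Pure literal: x5 appears only positively; assign x5 = True.
Set x1 = True and propagate.
  then x8 is forced to False.
  then x9 is forced to True.
  then x13 is forced to False.
Branch on x2: take x2 = False.
The remaining clauses are satisfied by x3 = False, x6 = False, x7 = False, x10 = True, x11 = False, x12 = False.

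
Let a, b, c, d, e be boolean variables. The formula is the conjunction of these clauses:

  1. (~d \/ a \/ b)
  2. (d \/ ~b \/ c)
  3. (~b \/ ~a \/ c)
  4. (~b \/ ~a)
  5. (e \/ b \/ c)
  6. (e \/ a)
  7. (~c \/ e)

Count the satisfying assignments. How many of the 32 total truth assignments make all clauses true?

Case analysis on b and a:
  b=1, a=1: a clause becomes empty — 0.
  b=1, a=0: remaining (c,d,e) ∈ {(0,1,1); (1,0,1); (1,1,1)} — 3.
  b=0, a=1: remaining (c,d,e) ∈ {(0,0,1); (0,1,1); (1,0,1); (1,1,1)} — 4.
  b=0, a=0: remaining (c,d,e) ∈ {(0,0,1); (1,0,1)} — 2.
Total: 0 + 3 + 4 + 2 = 9.

9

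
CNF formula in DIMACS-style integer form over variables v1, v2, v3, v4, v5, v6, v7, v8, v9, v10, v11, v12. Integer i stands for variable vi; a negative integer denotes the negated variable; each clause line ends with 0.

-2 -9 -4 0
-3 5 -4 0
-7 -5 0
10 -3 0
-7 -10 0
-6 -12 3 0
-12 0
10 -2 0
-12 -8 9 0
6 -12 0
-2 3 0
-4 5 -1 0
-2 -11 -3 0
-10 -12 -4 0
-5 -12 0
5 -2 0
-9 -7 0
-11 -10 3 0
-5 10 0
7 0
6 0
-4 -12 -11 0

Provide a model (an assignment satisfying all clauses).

(¬v12) is a unit clause, so v12 = False.
The clause (v7) is unit: v7 must be True.
Unit propagation: (¬v5) forces v5 = False.
The clause (¬v10) is unit: v10 must be False.
Unit propagation: (¬v3) forces v3 = False.
(¬v2) is a unit clause, so v2 = False.
(¬v9) is a unit clause, so v9 = False.
(v6) is a unit clause, so v6 = True.
v1 occurs only negated in the remaining clauses — set v1 = False.
v4 occurs only negated in the remaining clauses — set v4 = False.
v8, v11 are now unconstrained; take v8 = False, v11 = False.
Check each clause:
  1. {¬v4, ¬v2, ¬v9} — ¬v4 is true.
  2. {v5, ¬v3, ¬v4} — ¬v3 is true.
  3. {¬v7, ¬v5} — ¬v5 is true.
  4. {v10, ¬v3} — ¬v3 is true.
  5. {¬v7, ¬v10} — ¬v10 is true.
  6. {¬v6, v3, ¬v12} — ¬v12 is true.
  7. {¬v12} — ¬v12 is true.
  8. {¬v2, v10} — ¬v2 is true.
  9. {¬v8, v9, ¬v12} — ¬v8 is true.
  10. {¬v12, v6} — ¬v12 is true.
  11. {v3, ¬v2} — ¬v2 is true.
  12. {¬v1, v5, ¬v4} — ¬v4 is true.
  13. {¬v3, ¬v2, ¬v11} — ¬v11 is true.
  14. {¬v10, ¬v12, ¬v4} — ¬v4 is true.
  15. {¬v5, ¬v12} — ¬v5 is true.
  16. {¬v2, v5} — ¬v2 is true.
  17. {¬v7, ¬v9} — ¬v9 is true.
  18. {¬v10, v3, ¬v11} — ¬v11 is true.
  19. {¬v5, v10} — ¬v5 is true.
  20. {v7} — v7 is true.
  21. {v6} — v6 is true.
  22. {¬v11, ¬v12, ¬v4} — ¬v12 is true.

v1=F, v2=F, v3=F, v4=F, v5=F, v6=T, v7=T, v8=F, v9=F, v10=F, v11=F, v12=F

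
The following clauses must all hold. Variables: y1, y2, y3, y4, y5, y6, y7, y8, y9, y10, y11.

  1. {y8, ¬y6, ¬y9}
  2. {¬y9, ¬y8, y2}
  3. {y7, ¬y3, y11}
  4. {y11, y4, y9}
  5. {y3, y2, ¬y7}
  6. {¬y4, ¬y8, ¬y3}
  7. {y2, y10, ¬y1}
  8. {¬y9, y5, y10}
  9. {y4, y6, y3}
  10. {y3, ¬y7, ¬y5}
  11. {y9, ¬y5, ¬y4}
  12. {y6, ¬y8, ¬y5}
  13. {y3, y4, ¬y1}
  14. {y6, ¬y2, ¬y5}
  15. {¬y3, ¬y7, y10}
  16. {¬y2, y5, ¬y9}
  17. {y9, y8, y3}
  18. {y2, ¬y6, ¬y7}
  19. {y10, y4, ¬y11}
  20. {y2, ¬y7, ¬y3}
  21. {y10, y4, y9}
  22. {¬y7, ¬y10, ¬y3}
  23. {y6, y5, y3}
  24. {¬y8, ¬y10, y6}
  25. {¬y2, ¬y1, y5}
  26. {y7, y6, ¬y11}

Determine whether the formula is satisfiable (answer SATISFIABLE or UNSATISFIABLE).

SATISFIABLE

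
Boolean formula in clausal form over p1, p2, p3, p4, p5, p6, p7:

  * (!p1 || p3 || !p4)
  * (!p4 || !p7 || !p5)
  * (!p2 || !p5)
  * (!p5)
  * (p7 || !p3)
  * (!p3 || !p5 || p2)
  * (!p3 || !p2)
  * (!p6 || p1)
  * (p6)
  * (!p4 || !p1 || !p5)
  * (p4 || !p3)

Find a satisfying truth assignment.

(!p5) is a unit clause, so p5 = False.
(p6) is a unit clause, so p6 = True.
The clause (p1) is unit: p1 must be True.
Try p2 = True.
  then p3 is forced to False.
  then p4 is forced to False.
p7 is now unconstrained; take p7 = False.
Check each clause:
  1. (p3 || !p1 || !p4) — !p4 is true.
  2. (!p5 || !p4 || !p7) — !p7 is true.
  3. (!p2 || !p5) — !p5 is true.
  4. (!p5) — !p5 is true.
  5. (p7 || !p3) — !p3 is true.
  6. (p2 || !p3 || !p5) — p2 is true.
  7. (!p2 || !p3) — !p3 is true.
  8. (p1 || !p6) — p1 is true.
  9. (p6) — p6 is true.
  10. (!p1 || !p5 || !p4) — !p5 is true.
  11. (p4 || !p3) — !p3 is true.

p1 = T, p2 = T, p3 = F, p4 = F, p5 = F, p6 = T, p7 = F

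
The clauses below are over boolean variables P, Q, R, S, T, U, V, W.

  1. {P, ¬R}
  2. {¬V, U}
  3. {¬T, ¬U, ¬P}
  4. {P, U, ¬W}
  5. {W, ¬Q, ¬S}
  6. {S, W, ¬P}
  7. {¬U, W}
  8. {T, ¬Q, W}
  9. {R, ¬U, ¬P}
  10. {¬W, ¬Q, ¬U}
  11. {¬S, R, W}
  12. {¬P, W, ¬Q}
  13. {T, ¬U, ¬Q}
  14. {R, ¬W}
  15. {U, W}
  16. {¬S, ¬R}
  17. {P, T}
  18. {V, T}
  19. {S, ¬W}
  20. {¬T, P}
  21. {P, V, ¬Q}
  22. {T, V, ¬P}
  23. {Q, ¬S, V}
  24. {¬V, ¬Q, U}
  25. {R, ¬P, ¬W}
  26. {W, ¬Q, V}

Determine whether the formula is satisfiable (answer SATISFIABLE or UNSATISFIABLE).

UNSATISFIABLE

W = True:
  propagation gives R=True, P=True, S=False; an empty clause results — contradiction.
W = False:
  propagation gives U=False; an empty clause results — contradiction.
Every branch closes, so no satisfying assignment exists.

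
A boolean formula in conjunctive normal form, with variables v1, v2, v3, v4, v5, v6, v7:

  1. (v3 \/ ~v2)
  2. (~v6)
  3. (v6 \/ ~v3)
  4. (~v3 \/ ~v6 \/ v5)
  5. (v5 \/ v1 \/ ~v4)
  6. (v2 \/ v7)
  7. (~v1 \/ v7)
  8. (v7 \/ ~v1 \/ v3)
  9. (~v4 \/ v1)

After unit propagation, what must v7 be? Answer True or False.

True

(~v6) is a unit clause: v6 = False.
(~v3 \/ v6): since v6 = False, the clause reduces to (~v3). v3 = False.
(v3 \/ ~v2): since v3 = False, the clause reduces to (~v2). v2 = False.
From (v7 \/ v2) and v2 = False: v7 = True.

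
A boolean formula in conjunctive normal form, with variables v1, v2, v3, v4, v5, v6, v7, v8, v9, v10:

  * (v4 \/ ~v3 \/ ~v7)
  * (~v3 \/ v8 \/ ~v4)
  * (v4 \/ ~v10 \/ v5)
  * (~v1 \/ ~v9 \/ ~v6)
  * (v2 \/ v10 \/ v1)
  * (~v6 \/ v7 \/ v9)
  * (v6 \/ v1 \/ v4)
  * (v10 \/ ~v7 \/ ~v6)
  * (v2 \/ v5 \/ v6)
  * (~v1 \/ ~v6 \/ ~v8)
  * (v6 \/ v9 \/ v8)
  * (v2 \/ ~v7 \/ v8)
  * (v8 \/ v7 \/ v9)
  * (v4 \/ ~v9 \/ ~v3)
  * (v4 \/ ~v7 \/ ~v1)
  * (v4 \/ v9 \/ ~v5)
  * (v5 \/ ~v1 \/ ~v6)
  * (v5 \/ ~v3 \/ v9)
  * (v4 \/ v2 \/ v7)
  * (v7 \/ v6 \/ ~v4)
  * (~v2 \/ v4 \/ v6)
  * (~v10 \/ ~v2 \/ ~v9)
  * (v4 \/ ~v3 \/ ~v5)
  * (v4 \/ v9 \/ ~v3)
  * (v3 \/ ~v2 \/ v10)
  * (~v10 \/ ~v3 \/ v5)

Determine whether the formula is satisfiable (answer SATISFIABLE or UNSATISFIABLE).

Try v1 = True.
Try v2 = True.
For the remaining variables, v3 = True, v4 = True, v5 = True, v6 = False, v7 = True, v8 = True, v9 = False, v10 = True works.
Every clause has at least one true literal under this assignment.
So v1 = T, v2 = T, v3 = T, v4 = T, v5 = T, v6 = F, v7 = T, v8 = T, v9 = F, v10 = T is a satisfying assignment.

SATISFIABLE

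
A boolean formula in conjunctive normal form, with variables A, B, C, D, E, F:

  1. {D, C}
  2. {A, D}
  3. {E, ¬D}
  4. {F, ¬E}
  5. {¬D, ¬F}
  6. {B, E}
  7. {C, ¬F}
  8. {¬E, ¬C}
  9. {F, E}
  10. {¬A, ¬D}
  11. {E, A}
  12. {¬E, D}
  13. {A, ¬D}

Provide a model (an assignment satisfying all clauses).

A=1, B=1, C=1, D=0, E=0, F=1

Check each clause:
  1. {C, D} — C is true.
  2. {D, A} — A is true.
  3. {E, ¬D} — ¬D is true.
  4. {F, ¬E} — ¬E is true.
  5. {¬D, ¬F} — ¬D is true.
  6. {E, B} — B is true.
  7. {¬F, C} — C is true.
  8. {¬C, ¬E} — ¬E is true.
  9. {E, F} — F is true.
  10. {¬A, ¬D} — ¬D is true.
  11. {E, A} — A is true.
  12. {D, ¬E} — ¬E is true.
  13. {A, ¬D} — A is true.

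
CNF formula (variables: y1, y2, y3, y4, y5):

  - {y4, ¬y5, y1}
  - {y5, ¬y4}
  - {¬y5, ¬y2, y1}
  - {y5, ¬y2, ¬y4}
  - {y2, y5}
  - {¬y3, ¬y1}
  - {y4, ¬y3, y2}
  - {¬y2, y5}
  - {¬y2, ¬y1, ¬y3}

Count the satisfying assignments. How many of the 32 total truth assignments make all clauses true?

6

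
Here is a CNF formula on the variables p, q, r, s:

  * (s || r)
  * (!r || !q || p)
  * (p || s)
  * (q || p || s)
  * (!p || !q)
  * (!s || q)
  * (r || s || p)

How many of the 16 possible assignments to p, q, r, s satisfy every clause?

Satisfying assignments:
  p=F q=T r=F s=T
  p=T q=F r=T s=F
That's 2 in total.

2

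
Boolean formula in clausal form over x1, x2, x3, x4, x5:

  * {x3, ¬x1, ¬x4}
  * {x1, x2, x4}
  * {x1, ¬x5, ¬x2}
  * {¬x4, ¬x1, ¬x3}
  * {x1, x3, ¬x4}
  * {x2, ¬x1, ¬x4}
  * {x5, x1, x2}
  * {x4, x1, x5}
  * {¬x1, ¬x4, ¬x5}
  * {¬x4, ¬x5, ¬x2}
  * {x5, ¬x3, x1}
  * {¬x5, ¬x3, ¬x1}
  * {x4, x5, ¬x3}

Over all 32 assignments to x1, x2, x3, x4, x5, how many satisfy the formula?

5

Satisfying assignments:
  x1=0 x2=0 x3=1 x4=1 x5=1
  x1=1 x2=0 x3=0 x4=0 x5=0
  x1=1 x2=0 x3=0 x4=0 x5=1
  x1=1 x2=1 x3=0 x4=0 x5=0
  x1=1 x2=1 x3=0 x4=0 x5=1
Count: 5.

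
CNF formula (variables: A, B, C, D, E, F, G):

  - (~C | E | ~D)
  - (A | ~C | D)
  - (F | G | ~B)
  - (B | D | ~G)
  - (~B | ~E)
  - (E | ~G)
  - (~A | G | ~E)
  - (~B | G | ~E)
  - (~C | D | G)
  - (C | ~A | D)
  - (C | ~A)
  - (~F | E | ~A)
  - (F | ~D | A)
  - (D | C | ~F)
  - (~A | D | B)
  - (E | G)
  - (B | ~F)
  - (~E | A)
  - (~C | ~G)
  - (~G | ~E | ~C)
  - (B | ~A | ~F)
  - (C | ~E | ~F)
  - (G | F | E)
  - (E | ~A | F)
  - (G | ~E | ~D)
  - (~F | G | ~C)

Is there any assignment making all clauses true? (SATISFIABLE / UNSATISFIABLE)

UNSATISFIABLE

E = True:
  propagation gives B=False, F=False, A=True, G=True; an empty clause results — contradiction.
E = False:
  propagation gives G=False; an empty clause results — contradiction.
Every branch closes, so no satisfying assignment exists.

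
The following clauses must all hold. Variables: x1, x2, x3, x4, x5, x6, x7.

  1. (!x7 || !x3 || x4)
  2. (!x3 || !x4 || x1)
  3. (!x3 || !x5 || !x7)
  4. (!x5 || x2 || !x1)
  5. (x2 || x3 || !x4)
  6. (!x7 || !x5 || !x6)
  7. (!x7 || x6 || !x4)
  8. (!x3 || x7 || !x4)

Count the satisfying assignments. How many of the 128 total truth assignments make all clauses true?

51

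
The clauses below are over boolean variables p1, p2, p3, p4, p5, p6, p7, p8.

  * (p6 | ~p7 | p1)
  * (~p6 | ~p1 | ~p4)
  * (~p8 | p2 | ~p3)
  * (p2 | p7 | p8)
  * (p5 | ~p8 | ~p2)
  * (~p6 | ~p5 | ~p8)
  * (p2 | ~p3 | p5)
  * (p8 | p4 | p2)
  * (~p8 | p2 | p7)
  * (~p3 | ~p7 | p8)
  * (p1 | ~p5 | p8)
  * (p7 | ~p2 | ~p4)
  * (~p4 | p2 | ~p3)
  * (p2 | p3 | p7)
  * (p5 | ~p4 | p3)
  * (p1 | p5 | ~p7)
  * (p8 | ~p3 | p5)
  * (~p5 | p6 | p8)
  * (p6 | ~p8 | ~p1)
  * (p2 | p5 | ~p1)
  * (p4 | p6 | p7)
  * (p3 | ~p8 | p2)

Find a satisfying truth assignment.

p1 = True, p2 = True, p3 = False, p4 = False, p5 = False, p6 = False, p7 = True, p8 = False

Try p1 = True.
Set p2 = True and propagate.
Try p3 = False.
For the remaining variables, p4 = False, p5 = False, p6 = False, p7 = True, p8 = False works.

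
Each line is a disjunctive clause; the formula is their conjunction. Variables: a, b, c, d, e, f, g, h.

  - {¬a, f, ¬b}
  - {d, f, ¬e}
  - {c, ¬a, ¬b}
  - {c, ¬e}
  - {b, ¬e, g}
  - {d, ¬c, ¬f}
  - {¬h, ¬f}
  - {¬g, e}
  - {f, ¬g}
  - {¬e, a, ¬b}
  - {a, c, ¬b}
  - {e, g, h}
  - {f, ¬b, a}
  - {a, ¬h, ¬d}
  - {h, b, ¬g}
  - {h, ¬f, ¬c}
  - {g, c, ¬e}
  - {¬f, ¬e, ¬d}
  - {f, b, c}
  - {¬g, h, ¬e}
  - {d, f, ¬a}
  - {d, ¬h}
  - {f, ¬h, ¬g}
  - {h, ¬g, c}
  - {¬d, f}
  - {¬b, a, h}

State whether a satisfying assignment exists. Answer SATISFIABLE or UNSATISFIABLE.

UNSATISFIABLE

f = True:
  propagation gives h=False, c=False, e=False, g=False; an empty clause results — contradiction.
f = False:
  propagation gives g=False, d=False, e=False, h=True; an empty clause results — contradiction.
Every branch closes, so no satisfying assignment exists.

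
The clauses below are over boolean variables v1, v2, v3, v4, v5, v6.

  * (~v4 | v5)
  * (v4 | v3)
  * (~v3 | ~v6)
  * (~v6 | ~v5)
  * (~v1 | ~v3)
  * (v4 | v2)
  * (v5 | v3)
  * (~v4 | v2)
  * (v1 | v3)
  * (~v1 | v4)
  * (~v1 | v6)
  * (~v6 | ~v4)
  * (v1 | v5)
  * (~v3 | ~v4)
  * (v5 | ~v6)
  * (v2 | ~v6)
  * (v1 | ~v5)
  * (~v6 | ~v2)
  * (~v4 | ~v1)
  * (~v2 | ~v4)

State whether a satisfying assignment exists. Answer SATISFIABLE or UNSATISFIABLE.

UNSATISFIABLE

v4 = True:
  propagation gives v5=True, v6=False, v2=True; an empty clause results — contradiction.
v4 = False:
  propagation gives v3=True, v6=False, v1=False, v2=True; an empty clause results — contradiction.
Every branch closes, so no satisfying assignment exists.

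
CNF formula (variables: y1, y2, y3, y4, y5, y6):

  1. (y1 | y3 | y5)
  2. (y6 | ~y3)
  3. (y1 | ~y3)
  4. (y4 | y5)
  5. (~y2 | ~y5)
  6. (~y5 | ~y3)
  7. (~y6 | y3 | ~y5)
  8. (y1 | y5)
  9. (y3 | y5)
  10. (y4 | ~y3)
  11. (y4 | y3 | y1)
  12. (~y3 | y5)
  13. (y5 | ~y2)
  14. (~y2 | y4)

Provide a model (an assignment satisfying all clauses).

y1=True, y2=False, y3=False, y4=False, y5=True, y6=False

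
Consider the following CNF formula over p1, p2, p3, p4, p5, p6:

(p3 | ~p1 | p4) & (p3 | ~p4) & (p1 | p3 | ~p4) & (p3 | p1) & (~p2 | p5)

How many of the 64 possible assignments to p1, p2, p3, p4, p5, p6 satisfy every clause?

24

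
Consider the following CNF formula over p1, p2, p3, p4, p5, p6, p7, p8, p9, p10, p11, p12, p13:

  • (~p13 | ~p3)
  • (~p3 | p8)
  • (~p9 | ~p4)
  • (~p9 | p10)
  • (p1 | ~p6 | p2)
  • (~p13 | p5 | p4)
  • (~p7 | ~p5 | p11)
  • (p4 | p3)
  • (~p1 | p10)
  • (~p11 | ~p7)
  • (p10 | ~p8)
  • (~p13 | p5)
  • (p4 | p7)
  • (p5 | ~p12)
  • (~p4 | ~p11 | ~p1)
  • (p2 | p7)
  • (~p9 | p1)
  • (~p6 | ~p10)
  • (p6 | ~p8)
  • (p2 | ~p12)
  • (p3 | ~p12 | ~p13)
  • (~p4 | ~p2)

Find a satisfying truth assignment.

p1=0  p2=0  p3=0  p4=1  p5=0  p6=0  p7=1  p8=0  p9=0  p10=1  p11=0  p12=0  p13=0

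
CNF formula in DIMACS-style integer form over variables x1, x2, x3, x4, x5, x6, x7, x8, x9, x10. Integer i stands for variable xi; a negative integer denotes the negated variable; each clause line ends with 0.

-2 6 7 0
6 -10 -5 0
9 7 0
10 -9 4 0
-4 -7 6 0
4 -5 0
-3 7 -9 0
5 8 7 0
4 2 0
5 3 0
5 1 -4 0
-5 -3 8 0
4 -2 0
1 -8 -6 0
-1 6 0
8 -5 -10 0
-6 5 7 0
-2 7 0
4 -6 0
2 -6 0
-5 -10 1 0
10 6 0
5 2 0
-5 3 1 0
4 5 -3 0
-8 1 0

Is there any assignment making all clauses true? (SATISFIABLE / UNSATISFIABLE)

SATISFIABLE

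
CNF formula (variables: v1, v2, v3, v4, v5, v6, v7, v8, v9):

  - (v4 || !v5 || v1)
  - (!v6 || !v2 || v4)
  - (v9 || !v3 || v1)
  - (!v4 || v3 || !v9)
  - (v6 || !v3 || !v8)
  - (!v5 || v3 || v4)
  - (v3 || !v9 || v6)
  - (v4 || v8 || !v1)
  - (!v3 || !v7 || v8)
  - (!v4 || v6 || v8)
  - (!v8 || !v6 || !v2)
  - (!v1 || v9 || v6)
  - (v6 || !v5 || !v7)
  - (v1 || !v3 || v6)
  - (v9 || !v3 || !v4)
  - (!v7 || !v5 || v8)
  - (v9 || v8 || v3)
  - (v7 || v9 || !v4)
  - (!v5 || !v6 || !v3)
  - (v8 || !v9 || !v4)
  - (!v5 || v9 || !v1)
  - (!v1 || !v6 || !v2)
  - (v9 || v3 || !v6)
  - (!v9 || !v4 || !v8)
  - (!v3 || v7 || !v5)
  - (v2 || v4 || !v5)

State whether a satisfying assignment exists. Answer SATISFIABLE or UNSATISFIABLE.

v5 occurs only negated in the remaining clauses — set v5 = False.
Set v1 = False and propagate.
Branch on v2: take v2 = False.
The remaining clauses are satisfied by v3 = False, v4 = False, v6 = True, v7 = True, v8 = True, v9 = True.
So v1 = 0  v2 = 0  v3 = 0  v4 = 0  v5 = 0  v6 = 1  v7 = 1  v8 = 1  v9 = 1 is a satisfying assignment.

SATISFIABLE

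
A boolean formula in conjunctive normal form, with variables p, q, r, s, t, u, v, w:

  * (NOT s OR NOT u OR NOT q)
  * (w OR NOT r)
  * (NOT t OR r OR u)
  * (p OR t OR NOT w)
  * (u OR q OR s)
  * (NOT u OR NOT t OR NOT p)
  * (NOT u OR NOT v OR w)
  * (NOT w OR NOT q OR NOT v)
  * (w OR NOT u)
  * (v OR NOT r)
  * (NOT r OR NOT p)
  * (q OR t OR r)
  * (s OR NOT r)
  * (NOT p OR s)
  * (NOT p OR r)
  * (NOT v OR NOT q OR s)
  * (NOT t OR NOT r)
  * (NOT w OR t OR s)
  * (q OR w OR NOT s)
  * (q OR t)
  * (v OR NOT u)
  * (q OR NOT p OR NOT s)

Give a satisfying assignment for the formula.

p=F, q=F, r=F, s=T, t=T, u=T, v=T, w=T

Branch on p: take p = False.
Try q = False.
  then t is forced to True.
  then r is forced to False.
  then u is forced to True.
  then w is forced to True.
  then v is forced to True.
s is now unconstrained; take s = True.
Every clause has at least one true literal under this assignment.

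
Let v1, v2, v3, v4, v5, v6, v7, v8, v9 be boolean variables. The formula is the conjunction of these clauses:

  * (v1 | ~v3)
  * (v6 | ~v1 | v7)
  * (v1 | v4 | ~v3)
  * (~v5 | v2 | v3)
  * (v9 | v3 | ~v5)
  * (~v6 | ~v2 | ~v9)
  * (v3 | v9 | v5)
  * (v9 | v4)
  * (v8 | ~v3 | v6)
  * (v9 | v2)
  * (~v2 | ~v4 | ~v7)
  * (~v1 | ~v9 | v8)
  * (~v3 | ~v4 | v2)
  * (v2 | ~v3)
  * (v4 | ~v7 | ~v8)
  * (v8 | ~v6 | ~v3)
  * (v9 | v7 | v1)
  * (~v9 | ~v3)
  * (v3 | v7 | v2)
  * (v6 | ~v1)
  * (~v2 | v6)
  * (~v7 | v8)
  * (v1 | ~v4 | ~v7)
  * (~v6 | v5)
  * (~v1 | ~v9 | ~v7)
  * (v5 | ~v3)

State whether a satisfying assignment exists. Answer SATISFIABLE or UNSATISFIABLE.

Try v1 = True.
  then v6 is forced to True.
  then v5 is forced to True.
Set v2 = True and propagate.
  then v9 is forced to False.
  then v3 is forced to True.
  then v4 is forced to True.
  then v7 is forced to False.
  then v8 is forced to True.
Every clause has at least one true literal under this assignment.
So v1=True  v2=True  v3=True  v4=True  v5=True  v6=True  v7=False  v8=True  v9=False is a satisfying assignment.

SATISFIABLE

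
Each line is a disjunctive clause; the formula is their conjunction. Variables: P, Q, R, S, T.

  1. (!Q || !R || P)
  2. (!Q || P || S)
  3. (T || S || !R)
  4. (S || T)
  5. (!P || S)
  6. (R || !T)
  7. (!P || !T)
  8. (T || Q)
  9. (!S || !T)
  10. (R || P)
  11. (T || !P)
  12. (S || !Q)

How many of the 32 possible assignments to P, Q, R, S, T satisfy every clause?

Satisfying assignments:
  P=0 Q=0 R=1 S=0 T=1
That's 1 in total.

1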